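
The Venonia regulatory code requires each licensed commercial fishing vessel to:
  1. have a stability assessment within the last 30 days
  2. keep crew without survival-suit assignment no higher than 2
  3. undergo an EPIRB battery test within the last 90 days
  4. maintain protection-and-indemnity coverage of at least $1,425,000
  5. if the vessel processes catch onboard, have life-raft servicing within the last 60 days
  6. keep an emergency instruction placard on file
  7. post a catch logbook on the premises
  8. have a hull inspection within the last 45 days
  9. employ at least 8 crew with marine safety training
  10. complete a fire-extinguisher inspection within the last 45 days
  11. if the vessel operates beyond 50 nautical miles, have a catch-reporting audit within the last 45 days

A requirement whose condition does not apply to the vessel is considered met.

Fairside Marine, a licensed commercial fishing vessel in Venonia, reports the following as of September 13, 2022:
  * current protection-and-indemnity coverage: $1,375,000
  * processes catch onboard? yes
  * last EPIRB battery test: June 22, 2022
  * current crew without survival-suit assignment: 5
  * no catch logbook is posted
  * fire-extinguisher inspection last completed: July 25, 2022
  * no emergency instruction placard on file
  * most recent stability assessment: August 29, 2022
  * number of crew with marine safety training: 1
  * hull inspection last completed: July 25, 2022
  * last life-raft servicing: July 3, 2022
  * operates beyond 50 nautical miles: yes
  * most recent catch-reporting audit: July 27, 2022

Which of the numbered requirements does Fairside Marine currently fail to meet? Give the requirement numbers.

2, 4, 5, 6, 7, 8, 9, 10, 11

1. stability assessment 15 days ago vs limit 30 → met
2. crew without survival-suit assignment 5 > 2 → not met
3. EPIRB battery test 83 days ago vs limit 90 → met
4. protection-and-indemnity coverage $1,375,000 < $1,425,000 → not met
5. condition 'processes catch onboard' holds; life-raft servicing 72 days ago vs limit 60 → not met
6. emergency instruction placard absent → not met
7. catch logbook absent → not met
8. hull inspection 50 days ago vs limit 45 → not met
9. crew with marine safety training 1 < 8 → not met
10. fire-extinguisher inspection 50 days ago vs limit 45 → not met
11. condition 'operates beyond 50 nautical miles' holds; catch-reporting audit 48 days ago vs limit 45 → not met
Not met: 2, 4, 5, 6, 7, 8, 9, 10, 11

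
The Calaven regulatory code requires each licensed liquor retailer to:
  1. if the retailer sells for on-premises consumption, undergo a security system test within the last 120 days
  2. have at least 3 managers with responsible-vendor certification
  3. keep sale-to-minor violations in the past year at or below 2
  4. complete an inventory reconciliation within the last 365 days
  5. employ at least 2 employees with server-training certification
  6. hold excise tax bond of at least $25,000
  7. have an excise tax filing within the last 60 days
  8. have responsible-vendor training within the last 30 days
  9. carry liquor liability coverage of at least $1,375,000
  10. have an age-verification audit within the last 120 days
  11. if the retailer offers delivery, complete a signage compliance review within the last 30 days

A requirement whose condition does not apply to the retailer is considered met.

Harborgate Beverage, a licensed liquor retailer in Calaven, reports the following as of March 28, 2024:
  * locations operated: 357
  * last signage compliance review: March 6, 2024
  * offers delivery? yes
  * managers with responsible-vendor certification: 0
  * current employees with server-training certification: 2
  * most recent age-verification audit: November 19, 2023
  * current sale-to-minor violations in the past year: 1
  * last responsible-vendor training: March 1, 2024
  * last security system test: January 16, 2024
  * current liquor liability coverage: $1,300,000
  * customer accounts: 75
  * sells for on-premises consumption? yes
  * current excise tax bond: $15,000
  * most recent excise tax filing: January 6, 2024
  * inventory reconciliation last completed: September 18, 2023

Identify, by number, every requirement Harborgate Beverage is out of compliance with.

1. condition 'sells for on-premises consumption' holds; security system test 72 days ago vs limit 120 → met
2. managers with responsible-vendor certification 0 < 3 → not met
3. sale-to-minor violations in the past year 1 ≤ 2 → met
4. inventory reconciliation 192 days ago vs limit 365 → met
5. employees with server-training certification 2 ≥ 2 → met
6. excise tax bond $15,000 < $25,000 → not met
7. excise tax filing 82 days ago vs limit 60 → not met
8. responsible-vendor training 27 days ago vs limit 30 → met
9. liquor liability coverage $1,300,000 < $1,375,000 → not met
10. age-verification audit 130 days ago vs limit 120 → not met
11. condition 'offers delivery' holds; signage compliance review 22 days ago vs limit 30 → met
Not met: 2, 6, 7, 9, 10

2, 6, 7, 9, 10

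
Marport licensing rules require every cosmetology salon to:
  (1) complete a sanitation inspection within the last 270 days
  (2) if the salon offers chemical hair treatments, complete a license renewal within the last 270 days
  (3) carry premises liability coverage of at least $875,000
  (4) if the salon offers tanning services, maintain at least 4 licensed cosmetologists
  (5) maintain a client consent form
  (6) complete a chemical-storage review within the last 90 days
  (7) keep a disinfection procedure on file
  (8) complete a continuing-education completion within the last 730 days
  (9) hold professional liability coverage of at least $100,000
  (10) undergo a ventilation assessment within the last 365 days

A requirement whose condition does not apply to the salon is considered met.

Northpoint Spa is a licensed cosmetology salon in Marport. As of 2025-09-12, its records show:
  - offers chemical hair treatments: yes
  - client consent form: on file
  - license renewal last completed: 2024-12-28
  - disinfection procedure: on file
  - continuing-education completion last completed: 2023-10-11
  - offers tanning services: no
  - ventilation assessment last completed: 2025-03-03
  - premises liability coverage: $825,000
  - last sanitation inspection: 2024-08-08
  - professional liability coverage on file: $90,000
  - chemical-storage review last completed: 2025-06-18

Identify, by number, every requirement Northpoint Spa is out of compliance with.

1, 3, 9

1. sanitation inspection 400 days ago vs limit 270 → not met
2. condition 'offers chemical hair treatments' holds; license renewal 258 days ago vs limit 270 → met
3. premises liability coverage $825,000 < $875,000 → not met
4. condition 'offers tanning services' does not hold → requirement n/a → met
5. client consent form present → met
6. chemical-storage review 86 days ago vs limit 90 → met
7. disinfection procedure present → met
8. continuing-education completion 702 days ago vs limit 730 → met
9. professional liability coverage $90,000 < $100,000 → not met
10. ventilation assessment 193 days ago vs limit 365 → met
Not met: 1, 3, 9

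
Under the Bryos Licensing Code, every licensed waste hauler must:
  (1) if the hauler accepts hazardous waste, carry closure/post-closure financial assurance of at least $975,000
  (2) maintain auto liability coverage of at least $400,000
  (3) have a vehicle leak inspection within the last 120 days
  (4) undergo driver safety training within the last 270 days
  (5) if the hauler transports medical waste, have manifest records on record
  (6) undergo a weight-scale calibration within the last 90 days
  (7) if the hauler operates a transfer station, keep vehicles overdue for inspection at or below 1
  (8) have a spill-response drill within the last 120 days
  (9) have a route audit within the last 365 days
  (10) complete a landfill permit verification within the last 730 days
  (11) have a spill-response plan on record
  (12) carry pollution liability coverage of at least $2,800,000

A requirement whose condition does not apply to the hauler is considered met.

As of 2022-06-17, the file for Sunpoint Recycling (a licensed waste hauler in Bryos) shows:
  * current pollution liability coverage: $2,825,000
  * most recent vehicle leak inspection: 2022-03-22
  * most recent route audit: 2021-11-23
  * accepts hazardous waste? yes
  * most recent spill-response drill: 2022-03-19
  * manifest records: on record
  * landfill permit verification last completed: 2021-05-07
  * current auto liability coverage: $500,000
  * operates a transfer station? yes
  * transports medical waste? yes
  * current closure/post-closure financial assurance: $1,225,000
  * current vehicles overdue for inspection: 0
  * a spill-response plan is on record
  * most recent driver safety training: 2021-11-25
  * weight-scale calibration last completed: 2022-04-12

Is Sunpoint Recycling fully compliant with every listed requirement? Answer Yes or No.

1. condition 'accepts hazardous waste' holds; closure/post-closure financial assurance $1,225,000 ≥ $975,000 → met
2. auto liability coverage $500,000 ≥ $400,000 → met
3. vehicle leak inspection 87 days ago vs limit 120 → met
4. driver safety training 204 days ago vs limit 270 → met
5. condition 'transports medical waste' holds; manifest records present → met
6. weight-scale calibration 66 days ago vs limit 90 → met
7. condition 'operates a transfer station' holds; vehicles overdue for inspection 0 ≤ 1 → met
8. spill-response drill 90 days ago vs limit 120 → met
9. route audit 206 days ago vs limit 365 → met
10. landfill permit verification 406 days ago vs limit 730 → met
11. spill-response plan present → met
12. pollution liability coverage $2,825,000 ≥ $2,800,000 → met
All met.

Yes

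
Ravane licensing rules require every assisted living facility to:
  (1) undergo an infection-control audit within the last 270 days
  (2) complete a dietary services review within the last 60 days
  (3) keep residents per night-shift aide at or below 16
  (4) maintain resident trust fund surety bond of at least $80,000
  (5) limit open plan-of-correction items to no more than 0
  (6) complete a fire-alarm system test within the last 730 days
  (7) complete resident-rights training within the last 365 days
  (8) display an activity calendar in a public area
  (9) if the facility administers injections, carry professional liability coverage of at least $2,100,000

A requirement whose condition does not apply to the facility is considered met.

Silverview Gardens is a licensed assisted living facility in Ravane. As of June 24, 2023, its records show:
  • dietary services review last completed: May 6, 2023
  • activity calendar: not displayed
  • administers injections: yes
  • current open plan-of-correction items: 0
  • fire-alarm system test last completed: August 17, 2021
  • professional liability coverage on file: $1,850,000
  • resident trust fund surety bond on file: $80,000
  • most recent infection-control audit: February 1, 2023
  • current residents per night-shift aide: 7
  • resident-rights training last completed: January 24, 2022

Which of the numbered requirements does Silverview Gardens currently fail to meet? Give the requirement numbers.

7, 8, 9

1. infection-control audit 143 days ago vs limit 270 → met
2. dietary services review 49 days ago vs limit 60 → met
3. residents per night-shift aide 7 ≤ 16 → met
4. resident trust fund surety bond $80,000 ≥ $80,000 → met
5. open plan-of-correction items 0 ≤ 0 → met
6. fire-alarm system test 676 days ago vs limit 730 → met
7. resident-rights training 516 days ago vs limit 365 → not met
8. activity calendar absent → not met
9. condition 'administers injections' holds; professional liability coverage $1,850,000 < $2,100,000 → not met
Not met: 7, 8, 9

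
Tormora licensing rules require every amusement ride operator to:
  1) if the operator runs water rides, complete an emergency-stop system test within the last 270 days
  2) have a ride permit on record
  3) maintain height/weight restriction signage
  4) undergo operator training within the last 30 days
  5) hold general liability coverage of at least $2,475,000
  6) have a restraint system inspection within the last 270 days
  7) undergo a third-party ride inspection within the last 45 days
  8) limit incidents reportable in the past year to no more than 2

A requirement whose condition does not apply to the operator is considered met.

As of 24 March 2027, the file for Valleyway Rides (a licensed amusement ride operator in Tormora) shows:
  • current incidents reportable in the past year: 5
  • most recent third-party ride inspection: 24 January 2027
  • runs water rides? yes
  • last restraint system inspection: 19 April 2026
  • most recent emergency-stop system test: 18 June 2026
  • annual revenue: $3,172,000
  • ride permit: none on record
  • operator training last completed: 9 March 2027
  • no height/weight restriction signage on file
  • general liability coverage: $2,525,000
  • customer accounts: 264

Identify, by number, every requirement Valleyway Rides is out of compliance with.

1, 2, 3, 6, 7, 8

1. condition 'runs water rides' holds; emergency-stop system test 279 days ago vs limit 270 → not met
2. ride permit absent → not met
3. height/weight restriction signage absent → not met
4. operator training 15 days ago vs limit 30 → met
5. general liability coverage $2,525,000 ≥ $2,475,000 → met
6. restraint system inspection 339 days ago vs limit 270 → not met
7. third-party ride inspection 59 days ago vs limit 45 → not met
8. incidents reportable in the past year 5 > 2 → not met
Not met: 1, 2, 3, 6, 7, 8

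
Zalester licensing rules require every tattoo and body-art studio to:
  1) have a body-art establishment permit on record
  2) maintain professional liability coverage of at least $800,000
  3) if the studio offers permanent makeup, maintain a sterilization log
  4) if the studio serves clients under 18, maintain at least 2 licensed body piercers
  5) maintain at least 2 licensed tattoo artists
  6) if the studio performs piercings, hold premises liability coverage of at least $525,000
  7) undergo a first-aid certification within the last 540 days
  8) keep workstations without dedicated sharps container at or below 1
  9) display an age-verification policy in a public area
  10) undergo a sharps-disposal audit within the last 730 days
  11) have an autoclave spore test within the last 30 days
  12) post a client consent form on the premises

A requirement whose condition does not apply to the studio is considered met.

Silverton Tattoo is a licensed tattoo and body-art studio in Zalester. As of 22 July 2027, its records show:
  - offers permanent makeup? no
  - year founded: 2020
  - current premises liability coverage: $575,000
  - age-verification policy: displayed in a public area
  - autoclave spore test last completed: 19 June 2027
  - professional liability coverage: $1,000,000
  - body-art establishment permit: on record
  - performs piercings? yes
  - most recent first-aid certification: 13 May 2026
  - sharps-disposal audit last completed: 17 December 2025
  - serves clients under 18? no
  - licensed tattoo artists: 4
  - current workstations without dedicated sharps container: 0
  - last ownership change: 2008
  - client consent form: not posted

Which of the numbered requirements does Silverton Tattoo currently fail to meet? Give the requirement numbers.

11, 12

1. body-art establishment permit present → met
2. professional liability coverage $1,000,000 ≥ $800,000 → met
3. condition 'offers permanent makeup' does not hold → requirement n/a → met
4. condition 'serves clients under 18' does not hold → requirement n/a → met
5. licensed tattoo artists 4 ≥ 2 → met
6. condition 'performs piercings' holds; premises liability coverage $575,000 ≥ $525,000 → met
7. first-aid certification 435 days ago vs limit 540 → met
8. workstations without dedicated sharps container 0 ≤ 1 → met
9. age-verification policy present → met
10. sharps-disposal audit 582 days ago vs limit 730 → met
11. autoclave spore test 33 days ago vs limit 30 → not met
12. client consent form absent → not met
Not met: 11, 12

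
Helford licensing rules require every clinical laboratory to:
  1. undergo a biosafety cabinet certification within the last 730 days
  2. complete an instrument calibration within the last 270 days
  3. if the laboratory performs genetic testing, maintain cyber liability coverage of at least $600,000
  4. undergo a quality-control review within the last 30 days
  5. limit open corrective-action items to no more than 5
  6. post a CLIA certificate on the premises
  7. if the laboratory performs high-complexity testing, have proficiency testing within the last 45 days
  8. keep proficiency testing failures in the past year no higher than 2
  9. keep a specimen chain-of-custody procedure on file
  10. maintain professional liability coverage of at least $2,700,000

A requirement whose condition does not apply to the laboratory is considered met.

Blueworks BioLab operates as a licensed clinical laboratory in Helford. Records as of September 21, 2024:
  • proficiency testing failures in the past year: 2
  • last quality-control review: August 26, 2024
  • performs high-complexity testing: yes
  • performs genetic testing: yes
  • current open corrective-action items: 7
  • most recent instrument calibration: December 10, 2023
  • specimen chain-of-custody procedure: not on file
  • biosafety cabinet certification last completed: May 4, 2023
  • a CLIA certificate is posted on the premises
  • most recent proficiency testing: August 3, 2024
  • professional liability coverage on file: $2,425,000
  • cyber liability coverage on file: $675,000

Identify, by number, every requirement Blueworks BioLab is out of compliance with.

1. biosafety cabinet certification 506 days ago vs limit 730 → met
2. instrument calibration 286 days ago vs limit 270 → not met
3. condition 'performs genetic testing' holds; cyber liability coverage $675,000 ≥ $600,000 → met
4. quality-control review 26 days ago vs limit 30 → met
5. open corrective-action items 7 > 5 → not met
6. CLIA certificate present → met
7. condition 'performs high-complexity testing' holds; proficiency testing 49 days ago vs limit 45 → not met
8. proficiency testing failures in the past year 2 ≤ 2 → met
9. specimen chain-of-custody procedure absent → not met
10. professional liability coverage $2,425,000 < $2,700,000 → not met
Not met: 2, 5, 7, 9, 10

2, 5, 7, 9, 10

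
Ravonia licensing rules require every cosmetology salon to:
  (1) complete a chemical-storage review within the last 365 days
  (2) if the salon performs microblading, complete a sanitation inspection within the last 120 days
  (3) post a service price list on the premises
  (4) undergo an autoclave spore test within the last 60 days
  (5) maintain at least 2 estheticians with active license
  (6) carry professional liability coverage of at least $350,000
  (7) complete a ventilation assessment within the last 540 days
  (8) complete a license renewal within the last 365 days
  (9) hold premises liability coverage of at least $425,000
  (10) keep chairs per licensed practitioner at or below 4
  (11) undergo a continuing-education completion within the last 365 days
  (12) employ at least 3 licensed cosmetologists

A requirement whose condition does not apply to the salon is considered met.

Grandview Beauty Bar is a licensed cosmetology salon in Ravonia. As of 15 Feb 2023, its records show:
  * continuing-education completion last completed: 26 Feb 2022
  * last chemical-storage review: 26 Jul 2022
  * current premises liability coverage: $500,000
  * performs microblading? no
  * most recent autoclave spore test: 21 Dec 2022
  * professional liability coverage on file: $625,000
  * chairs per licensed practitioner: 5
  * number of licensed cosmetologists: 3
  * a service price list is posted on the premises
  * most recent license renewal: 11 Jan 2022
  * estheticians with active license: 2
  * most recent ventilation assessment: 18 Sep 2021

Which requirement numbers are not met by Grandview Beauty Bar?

8, 10

1. chemical-storage review 204 days ago vs limit 365 → met
2. condition 'performs microblading' does not hold → requirement n/a → met
3. service price list present → met
4. autoclave spore test 56 days ago vs limit 60 → met
5. estheticians with active license 2 ≥ 2 → met
6. professional liability coverage $625,000 ≥ $350,000 → met
7. ventilation assessment 515 days ago vs limit 540 → met
8. license renewal 400 days ago vs limit 365 → not met
9. premises liability coverage $500,000 ≥ $425,000 → met
10. chairs per licensed practitioner 5 > 4 → not met
11. continuing-education completion 354 days ago vs limit 365 → met
12. licensed cosmetologists 3 ≥ 3 → met
Not met: 8, 10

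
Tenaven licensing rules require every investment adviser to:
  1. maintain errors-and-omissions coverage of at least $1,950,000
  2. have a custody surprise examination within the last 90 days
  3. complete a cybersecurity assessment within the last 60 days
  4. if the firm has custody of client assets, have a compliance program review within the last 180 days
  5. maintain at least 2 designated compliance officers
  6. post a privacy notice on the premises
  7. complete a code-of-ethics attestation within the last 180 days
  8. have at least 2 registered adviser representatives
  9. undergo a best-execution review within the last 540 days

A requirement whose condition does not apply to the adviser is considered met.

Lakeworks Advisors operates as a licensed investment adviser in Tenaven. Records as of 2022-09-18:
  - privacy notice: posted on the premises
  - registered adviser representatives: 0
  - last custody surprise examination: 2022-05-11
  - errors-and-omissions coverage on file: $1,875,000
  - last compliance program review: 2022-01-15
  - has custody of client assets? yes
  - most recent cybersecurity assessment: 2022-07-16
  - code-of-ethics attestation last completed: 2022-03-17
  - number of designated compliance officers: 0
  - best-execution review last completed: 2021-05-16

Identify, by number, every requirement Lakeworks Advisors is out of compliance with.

1, 2, 3, 4, 5, 7, 8

1. errors-and-omissions coverage $1,875,000 < $1,950,000 → not met
2. custody surprise examination 130 days ago vs limit 90 → not met
3. cybersecurity assessment 64 days ago vs limit 60 → not met
4. condition 'has custody of client assets' holds; compliance program review 246 days ago vs limit 180 → not met
5. designated compliance officers 0 < 2 → not met
6. privacy notice present → met
7. code-of-ethics attestation 185 days ago vs limit 180 → not met
8. registered adviser representatives 0 < 2 → not met
9. best-execution review 490 days ago vs limit 540 → met
Not met: 1, 2, 3, 4, 5, 7, 8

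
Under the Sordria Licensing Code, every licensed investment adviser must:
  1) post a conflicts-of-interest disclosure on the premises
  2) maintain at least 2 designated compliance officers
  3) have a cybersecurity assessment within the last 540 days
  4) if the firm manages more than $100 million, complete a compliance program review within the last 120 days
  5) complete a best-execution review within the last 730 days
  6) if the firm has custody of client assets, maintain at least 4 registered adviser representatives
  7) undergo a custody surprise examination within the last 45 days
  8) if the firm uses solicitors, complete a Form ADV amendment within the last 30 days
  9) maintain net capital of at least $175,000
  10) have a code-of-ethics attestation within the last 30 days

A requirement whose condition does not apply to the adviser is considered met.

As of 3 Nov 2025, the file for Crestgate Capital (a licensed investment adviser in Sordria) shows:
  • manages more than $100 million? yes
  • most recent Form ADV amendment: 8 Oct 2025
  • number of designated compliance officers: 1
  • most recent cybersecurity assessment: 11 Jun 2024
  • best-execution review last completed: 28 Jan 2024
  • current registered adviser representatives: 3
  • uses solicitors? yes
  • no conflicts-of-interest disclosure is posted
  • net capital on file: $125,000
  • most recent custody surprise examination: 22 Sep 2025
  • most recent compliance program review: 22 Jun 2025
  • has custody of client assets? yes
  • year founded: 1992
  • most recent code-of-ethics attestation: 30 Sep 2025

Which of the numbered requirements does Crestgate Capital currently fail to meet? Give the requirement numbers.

1, 2, 4, 6, 9, 10

1. conflicts-of-interest disclosure absent → not met
2. designated compliance officers 1 < 2 → not met
3. cybersecurity assessment 510 days ago vs limit 540 → met
4. condition 'manages more than $100 million' holds; compliance program review 134 days ago vs limit 120 → not met
5. best-execution review 645 days ago vs limit 730 → met
6. condition 'has custody of client assets' holds; registered adviser representatives 3 < 4 → not met
7. custody surprise examination 42 days ago vs limit 45 → met
8. condition 'uses solicitors' holds; Form ADV amendment 26 days ago vs limit 30 → met
9. net capital $125,000 < $175,000 → not met
10. code-of-ethics attestation 34 days ago vs limit 30 → not met
Not met: 1, 2, 4, 6, 9, 10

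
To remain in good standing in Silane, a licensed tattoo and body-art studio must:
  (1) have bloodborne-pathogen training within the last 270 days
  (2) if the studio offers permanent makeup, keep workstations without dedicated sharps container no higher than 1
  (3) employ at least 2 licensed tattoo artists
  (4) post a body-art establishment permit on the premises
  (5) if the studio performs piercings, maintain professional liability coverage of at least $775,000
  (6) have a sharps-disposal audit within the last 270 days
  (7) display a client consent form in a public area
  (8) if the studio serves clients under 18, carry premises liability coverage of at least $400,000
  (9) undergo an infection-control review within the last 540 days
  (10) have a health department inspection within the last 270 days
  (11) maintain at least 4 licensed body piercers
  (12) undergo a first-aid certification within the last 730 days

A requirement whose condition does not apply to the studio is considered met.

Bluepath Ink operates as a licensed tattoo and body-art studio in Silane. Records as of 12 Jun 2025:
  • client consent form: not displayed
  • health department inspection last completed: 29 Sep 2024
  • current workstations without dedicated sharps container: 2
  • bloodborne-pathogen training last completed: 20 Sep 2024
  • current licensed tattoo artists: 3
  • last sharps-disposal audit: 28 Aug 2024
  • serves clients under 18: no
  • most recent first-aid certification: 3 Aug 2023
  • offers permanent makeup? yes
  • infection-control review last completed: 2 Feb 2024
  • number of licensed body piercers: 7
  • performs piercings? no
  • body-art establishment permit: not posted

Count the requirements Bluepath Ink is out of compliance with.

4

1. bloodborne-pathogen training 265 days ago vs limit 270 → met
2. condition 'offers permanent makeup' holds; workstations without dedicated sharps container 2 > 1 → not met
3. licensed tattoo artists 3 ≥ 2 → met
4. body-art establishment permit absent → not met
5. condition 'performs piercings' does not hold → requirement n/a → met
6. sharps-disposal audit 288 days ago vs limit 270 → not met
7. client consent form absent → not met
8. condition 'serves clients under 18' does not hold → requirement n/a → met
9. infection-control review 496 days ago vs limit 540 → met
10. health department inspection 256 days ago vs limit 270 → met
11. licensed body piercers 7 ≥ 4 → met
12. first-aid certification 679 days ago vs limit 730 → met
Not met: 4 of 12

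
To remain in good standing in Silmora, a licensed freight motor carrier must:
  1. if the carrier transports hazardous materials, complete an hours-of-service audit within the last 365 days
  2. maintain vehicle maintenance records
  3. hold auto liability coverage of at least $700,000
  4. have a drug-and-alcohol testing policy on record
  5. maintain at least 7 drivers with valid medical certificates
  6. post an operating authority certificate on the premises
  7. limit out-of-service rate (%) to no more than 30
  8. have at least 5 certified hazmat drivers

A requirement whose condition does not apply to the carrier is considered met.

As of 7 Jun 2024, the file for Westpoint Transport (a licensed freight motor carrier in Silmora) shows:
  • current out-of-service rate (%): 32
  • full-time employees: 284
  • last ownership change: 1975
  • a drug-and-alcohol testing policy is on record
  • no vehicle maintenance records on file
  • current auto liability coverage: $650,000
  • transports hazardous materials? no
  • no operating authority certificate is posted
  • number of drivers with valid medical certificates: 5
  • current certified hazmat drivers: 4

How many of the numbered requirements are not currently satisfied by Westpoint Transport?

6

1. condition 'transports hazardous materials' does not hold → requirement n/a → met
2. vehicle maintenance records absent → not met
3. auto liability coverage $650,000 < $700,000 → not met
4. drug-and-alcohol testing policy present → met
5. drivers with valid medical certificates 5 < 7 → not met
6. operating authority certificate absent → not met
7. out-of-service rate (%) 32 > 30 → not met
8. certified hazmat drivers 4 < 5 → not met
Not met: 6 of 8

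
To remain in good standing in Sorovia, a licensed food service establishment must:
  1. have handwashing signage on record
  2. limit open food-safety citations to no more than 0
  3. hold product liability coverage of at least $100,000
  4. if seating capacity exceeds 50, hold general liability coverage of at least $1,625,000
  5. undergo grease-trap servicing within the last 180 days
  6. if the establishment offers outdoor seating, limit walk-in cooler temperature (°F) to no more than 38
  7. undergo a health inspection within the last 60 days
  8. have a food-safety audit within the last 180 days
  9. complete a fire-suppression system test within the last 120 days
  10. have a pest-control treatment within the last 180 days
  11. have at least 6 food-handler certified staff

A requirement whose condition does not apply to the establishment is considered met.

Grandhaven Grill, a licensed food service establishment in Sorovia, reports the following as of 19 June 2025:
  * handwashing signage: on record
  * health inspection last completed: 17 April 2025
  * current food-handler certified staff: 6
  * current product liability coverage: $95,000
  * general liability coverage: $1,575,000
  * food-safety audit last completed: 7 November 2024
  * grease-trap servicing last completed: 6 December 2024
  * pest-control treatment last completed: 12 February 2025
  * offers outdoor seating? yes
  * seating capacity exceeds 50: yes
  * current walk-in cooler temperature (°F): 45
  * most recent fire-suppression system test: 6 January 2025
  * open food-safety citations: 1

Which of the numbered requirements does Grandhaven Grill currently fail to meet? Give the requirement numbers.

2, 3, 4, 5, 6, 7, 8, 9

1. handwashing signage present → met
2. open food-safety citations 1 > 0 → not met
3. product liability coverage $95,000 < $100,000 → not met
4. condition 'seating capacity exceeds 50' holds; general liability coverage $1,575,000 < $1,625,000 → not met
5. grease-trap servicing 195 days ago vs limit 180 → not met
6. condition 'offers outdoor seating' holds; walk-in cooler temperature (°F) 45 > 38 → not met
7. health inspection 63 days ago vs limit 60 → not met
8. food-safety audit 224 days ago vs limit 180 → not met
9. fire-suppression system test 164 days ago vs limit 120 → not met
10. pest-control treatment 127 days ago vs limit 180 → met
11. food-handler certified staff 6 ≥ 6 → met
Not met: 2, 3, 4, 5, 6, 7, 8, 9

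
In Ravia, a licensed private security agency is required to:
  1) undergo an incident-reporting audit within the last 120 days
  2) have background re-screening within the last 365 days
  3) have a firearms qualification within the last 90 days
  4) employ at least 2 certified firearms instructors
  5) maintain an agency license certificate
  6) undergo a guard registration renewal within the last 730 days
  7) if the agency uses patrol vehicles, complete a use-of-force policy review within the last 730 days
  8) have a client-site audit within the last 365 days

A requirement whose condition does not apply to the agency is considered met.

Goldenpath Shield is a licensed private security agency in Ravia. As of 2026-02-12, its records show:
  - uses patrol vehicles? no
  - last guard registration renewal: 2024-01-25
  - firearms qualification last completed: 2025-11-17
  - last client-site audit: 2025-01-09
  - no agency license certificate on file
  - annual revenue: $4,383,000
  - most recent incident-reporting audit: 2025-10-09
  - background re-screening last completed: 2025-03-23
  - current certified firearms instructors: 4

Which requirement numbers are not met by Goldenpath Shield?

1, 5, 6, 8

1. incident-reporting audit 126 days ago vs limit 120 → not met
2. background re-screening 326 days ago vs limit 365 → met
3. firearms qualification 87 days ago vs limit 90 → met
4. certified firearms instructors 4 ≥ 2 → met
5. agency license certificate absent → not met
6. guard registration renewal 749 days ago vs limit 730 → not met
7. condition 'uses patrol vehicles' does not hold → requirement n/a → met
8. client-site audit 399 days ago vs limit 365 → not met
Not met: 1, 5, 6, 8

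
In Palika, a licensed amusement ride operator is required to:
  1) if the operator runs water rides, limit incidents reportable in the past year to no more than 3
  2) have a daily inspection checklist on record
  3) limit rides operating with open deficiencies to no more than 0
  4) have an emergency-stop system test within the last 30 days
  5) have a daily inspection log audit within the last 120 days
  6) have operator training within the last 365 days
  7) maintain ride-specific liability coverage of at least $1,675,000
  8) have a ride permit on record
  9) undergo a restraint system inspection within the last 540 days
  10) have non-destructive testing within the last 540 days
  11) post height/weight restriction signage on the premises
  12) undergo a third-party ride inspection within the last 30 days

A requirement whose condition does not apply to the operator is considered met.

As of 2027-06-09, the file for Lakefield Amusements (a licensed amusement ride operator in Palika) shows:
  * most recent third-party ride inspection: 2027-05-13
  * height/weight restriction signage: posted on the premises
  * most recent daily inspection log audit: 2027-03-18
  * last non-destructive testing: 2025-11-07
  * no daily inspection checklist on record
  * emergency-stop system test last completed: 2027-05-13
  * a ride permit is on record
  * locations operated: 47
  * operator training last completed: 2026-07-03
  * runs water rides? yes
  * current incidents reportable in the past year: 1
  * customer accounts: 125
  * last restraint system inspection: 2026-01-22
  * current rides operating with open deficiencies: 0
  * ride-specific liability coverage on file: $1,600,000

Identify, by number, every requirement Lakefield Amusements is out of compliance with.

1. condition 'runs water rides' holds; incidents reportable in the past year 1 ≤ 3 → met
2. daily inspection checklist absent → not met
3. rides operating with open deficiencies 0 ≤ 0 → met
4. emergency-stop system test 27 days ago vs limit 30 → met
5. daily inspection log audit 83 days ago vs limit 120 → met
6. operator training 341 days ago vs limit 365 → met
7. ride-specific liability coverage $1,600,000 < $1,675,000 → not met
8. ride permit present → met
9. restraint system inspection 503 days ago vs limit 540 → met
10. non-destructive testing 579 days ago vs limit 540 → not met
11. height/weight restriction signage present → met
12. third-party ride inspection 27 days ago vs limit 30 → met
Not met: 2, 7, 10

2, 7, 10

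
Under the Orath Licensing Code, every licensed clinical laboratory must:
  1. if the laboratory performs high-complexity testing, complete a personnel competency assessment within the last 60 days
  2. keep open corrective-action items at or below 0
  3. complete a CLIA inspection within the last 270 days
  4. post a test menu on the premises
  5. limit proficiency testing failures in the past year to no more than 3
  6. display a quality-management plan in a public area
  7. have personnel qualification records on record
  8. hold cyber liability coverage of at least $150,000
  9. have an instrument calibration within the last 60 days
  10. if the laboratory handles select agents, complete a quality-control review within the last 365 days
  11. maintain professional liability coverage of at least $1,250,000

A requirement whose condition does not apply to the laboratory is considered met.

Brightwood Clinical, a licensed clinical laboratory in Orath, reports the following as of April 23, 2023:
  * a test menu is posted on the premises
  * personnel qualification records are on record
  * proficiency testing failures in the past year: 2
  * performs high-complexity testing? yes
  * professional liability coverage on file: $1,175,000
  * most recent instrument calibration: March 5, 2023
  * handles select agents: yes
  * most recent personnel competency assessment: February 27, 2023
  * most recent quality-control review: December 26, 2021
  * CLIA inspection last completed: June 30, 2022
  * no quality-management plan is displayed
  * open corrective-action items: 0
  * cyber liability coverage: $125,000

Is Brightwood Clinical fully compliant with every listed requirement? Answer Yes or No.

1. condition 'performs high-complexity testing' holds; personnel competency assessment 55 days ago vs limit 60 → met
2. open corrective-action items 0 ≤ 0 → met
3. CLIA inspection 297 days ago vs limit 270 → not met
4. test menu present → met
5. proficiency testing failures in the past year 2 ≤ 3 → met
6. quality-management plan absent → not met
7. personnel qualification records present → met
8. cyber liability coverage $125,000 < $150,000 → not met
9. instrument calibration 49 days ago vs limit 60 → met
10. condition 'handles select agents' holds; quality-control review 483 days ago vs limit 365 → not met
11. professional liability coverage $1,175,000 < $1,250,000 → not met
Not met: 3, 6, 8, 10, 11

No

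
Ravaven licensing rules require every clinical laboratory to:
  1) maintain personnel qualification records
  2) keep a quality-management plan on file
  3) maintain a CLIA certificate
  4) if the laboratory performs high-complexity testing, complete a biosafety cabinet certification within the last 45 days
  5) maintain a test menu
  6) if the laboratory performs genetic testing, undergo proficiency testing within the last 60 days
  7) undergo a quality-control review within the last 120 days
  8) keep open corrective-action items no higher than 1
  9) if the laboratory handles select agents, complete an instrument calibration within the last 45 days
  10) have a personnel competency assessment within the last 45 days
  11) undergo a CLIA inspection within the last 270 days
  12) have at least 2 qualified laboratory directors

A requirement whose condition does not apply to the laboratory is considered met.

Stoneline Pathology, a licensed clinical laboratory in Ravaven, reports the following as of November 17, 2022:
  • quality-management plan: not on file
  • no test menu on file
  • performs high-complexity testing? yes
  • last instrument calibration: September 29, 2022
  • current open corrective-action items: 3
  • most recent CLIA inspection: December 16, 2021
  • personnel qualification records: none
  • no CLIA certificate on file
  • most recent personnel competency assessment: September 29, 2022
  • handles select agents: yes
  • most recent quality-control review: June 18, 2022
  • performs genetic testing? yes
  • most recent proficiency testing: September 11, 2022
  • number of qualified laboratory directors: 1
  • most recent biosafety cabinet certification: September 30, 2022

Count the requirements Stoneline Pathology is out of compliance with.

1. personnel qualification records absent → not met
2. quality-management plan absent → not met
3. CLIA certificate absent → not met
4. condition 'performs high-complexity testing' holds; biosafety cabinet certification 48 days ago vs limit 45 → not met
5. test menu absent → not met
6. condition 'performs genetic testing' holds; proficiency testing 67 days ago vs limit 60 → not met
7. quality-control review 152 days ago vs limit 120 → not met
8. open corrective-action items 3 > 1 → not met
9. condition 'handles select agents' holds; instrument calibration 49 days ago vs limit 45 → not met
10. personnel competency assessment 49 days ago vs limit 45 → not met
11. CLIA inspection 336 days ago vs limit 270 → not met
12. qualified laboratory directors 1 < 2 → not met
Not met: 12 of 12

12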